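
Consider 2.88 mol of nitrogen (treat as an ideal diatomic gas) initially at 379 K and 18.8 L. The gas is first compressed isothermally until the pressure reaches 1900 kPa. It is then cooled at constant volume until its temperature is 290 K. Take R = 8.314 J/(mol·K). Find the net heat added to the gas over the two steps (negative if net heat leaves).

-17800 J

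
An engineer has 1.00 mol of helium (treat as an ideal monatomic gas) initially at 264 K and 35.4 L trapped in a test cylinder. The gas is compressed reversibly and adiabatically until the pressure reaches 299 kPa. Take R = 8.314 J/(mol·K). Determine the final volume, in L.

P₁ = nRT₁/V₁ = 1.00×8.314×264/35.4 = 62.0 kPa.
Adiabatic: T₂/T₁ = (P₂/P₁)^((γ−1)/γ) ⇒ T₂ = 264×(4.82)^0.400 = 495 K; V₂ = 13.8 L.

13.8 L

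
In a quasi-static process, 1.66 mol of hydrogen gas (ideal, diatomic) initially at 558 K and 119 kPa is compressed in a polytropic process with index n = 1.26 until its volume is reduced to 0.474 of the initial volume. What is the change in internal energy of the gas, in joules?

4120 J

V₁ = nRT₁/P₁ = 1.66×8.314×558/119 = 64.7 L.
Polytropic n=1.26: T₂ = T₁(V₁/V₂)^(n−1) = 558×(2.11)^0.26 = 678 K; P₂ = P₁(V₁/V₂)^n = 305 kPa.
For an ideal gas ΔU = nCvΔT with Cv = (5/2)R = 20.8 J/(mol·K).
ΔU = 1.66×20.8×(678−558) = 4120 J.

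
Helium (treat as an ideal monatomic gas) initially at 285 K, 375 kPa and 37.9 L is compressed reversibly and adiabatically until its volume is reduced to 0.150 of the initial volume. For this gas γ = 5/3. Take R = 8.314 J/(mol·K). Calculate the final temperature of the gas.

1010 K

Adiabatic: TV^(γ−1) = const ⇒ T₂ = 285×(6.67)^0.667 = 1010 K; PV^γ = const ⇒ P₂ = 8860 kPa.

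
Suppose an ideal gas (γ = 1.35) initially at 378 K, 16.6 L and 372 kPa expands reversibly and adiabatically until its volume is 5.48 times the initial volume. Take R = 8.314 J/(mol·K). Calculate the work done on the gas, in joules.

n = P₁V₁/(RT₁) = 372×16.6/(8.314×378) = 1.96 mol.
Adiabatic: TV^(γ−1) = const ⇒ T₂ = 378×(0.182)^0.350 = 208 K; PV^γ = const ⇒ P₂ = 37.4 kPa.
ΔU = nCvΔT = 1.96×23.8×(208−378) = -7920 J.
Q = 0 for an adiabatic process, so W = −ΔU = 7920 J.
Work done on the gas = −W_by = -7920 J.

-7920 J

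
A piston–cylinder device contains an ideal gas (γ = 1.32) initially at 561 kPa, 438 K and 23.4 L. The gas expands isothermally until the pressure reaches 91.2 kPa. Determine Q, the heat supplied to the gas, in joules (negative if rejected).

23800 J

n = P₁V₁/(RT₁) = 561×23.4/(8.314×438) = 3.60 mol.
Isothermal: T stays 438 K; PV = const ⇒ V₂ = 144 L, P₂ = 91.2 kPa.
ΔU = 0 (ideal gas, T constant).
W = nRT ln(V₂/V₁) = 3.60×8.314×438×ln(6.15) = 23800 J.
Q = ΔU + W = 23800 J.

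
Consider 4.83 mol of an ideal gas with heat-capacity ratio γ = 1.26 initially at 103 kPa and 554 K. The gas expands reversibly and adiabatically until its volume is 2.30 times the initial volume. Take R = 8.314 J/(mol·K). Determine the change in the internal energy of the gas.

-16700 J

V₁ = nRT₁/P₁ = 4.83×8.314×554/103 = 216 L.
Adiabatic: TV^(γ−1) = const ⇒ T₂ = 554×(0.435)^0.260 = 446 K; PV^γ = const ⇒ P₂ = 36.1 kPa.
For an ideal gas ΔU = nCvΔT with Cv = R/(γ−1) = 32.0 J/(mol·K).
ΔU = 4.83×32.0×(446−554) = -16700 J.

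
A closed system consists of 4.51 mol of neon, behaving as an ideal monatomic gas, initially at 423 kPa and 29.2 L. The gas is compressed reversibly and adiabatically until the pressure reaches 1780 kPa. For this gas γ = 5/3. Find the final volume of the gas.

T₁ = P₁V₁/(nR) = 423×29.2/(4.51×8.314) = 329 K.
Adiabatic: T₂/T₁ = (P₂/P₁)^((γ−1)/γ) ⇒ T₂ = 329×(4.21)^0.400 = 585 K; V₂ = 12.3 L.

12.3 L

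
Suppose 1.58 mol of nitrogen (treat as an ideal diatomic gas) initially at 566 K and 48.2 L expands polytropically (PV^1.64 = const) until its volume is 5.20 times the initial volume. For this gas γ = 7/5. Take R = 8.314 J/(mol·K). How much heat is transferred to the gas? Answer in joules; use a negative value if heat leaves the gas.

P₁ = nRT₁/V₁ = 1.58×8.314×566/48.2 = 154 kPa.
Polytropic n=1.64: T₂ = T₁(V₁/V₂)^(n−1) = 566×(0.192)^0.64 = 197 K; P₂ = P₁(V₁/V₂)^n = 10.3 kPa.
W = (P₁V₁−P₂V₂)/(n−1) = (154×48.2−10.3×251)/0.64 = 7570 J.
ΔU = nCvΔT = 1.58×20.8×(197−566) = -12100 J.
Q = ΔU + W = -4540 J.

-4540 J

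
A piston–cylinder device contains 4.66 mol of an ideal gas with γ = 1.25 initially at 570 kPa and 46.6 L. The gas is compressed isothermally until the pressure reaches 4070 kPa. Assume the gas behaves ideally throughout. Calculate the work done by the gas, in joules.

T₁ = P₁V₁/(nR) = 570×46.6/(4.66×8.314) = 686 K.
Isothermal: T stays 686 K; PV = const ⇒ V₂ = 6.53 L, P₂ = 4070 kPa.
W = nRT ln(V₂/V₁) = 4.66×8.314×686×ln(0.140) = -52200 J.

-52200 J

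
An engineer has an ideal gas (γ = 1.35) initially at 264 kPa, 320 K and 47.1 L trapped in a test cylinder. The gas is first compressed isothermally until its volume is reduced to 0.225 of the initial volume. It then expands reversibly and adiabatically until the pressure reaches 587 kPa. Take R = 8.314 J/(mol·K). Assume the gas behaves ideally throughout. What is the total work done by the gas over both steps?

-12700 J

n = P₁V₁/(RT₁) = 264×47.1/(8.314×320) = 4.67 mol.
Step 1 — Isothermal: T stays 320 K; PV = const ⇒ V₂ = 10.6 L, P₂ = 1170 kPa.
ΔU = 0 (ideal gas, T constant).
W = nRT ln(V₂/V₁) = 4.67×8.314×320×ln(0.225) = -18500 J.
Q = ΔU + W = -18500 J.
State after step 1: P = 1170 kPa, V = 10.6 L, T = 320 K.
Step 2 — Adiabatic: T₂/T₁ = (P₂/P₁)^((γ−1)/γ) ⇒ T₂ = 320×(0.500)^0.259 = 267 K; V₂ = 17.7 L.
ΔU = nCvΔT = 4.67×23.8×(267−320) = -5840 J.
Q = 0 for an adiabatic process, so W = −ΔU = 5840 J.
Net over both steps: W = -12700 J, Q = -18500 J, ΔU = -5840 J.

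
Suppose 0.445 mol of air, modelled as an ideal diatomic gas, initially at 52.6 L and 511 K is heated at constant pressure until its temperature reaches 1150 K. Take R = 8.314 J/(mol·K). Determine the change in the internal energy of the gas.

5910 J

P₁ = nRT₁/V₁ = 0.445×8.314×511/52.6 = 35.9 kPa.
Isobaric: P stays 35.9 kPa; V/T = const ⇒ T₂ = 1150 K, V₂ = 118 L.
For an ideal gas ΔU = nCvΔT with Cv = (5/2)R = 20.8 J/(mol·K).
ΔU = 0.445×20.8×(1150−511) = 5910 J.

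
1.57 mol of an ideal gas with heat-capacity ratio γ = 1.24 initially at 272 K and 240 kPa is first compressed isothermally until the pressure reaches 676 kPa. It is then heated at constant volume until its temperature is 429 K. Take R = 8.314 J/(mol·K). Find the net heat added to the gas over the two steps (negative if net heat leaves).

V₁ = nRT₁/P₁ = 1.57×8.314×272/240 = 14.8 L.
Step 1 — Isothermal: T stays 272 K; PV = const ⇒ V₂ = 5.25 L, P₂ = 676 kPa.
ΔU = 0 (ideal gas, T constant).
W = nRT ln(V₂/V₁) = 1.57×8.314×272×ln(0.355) = -3680 J.
Q = ΔU + W = -3680 J.
State after step 1: P = 676 kPa, V = 5.25 L, T = 272 K.
Step 2 — Isochoric: V stays 5.25 L; P/T = const ⇒ T₂ = 429 K, P₂ = 1070 kPa.
W = 0 (no volume change).
ΔU = nCvΔT = 1.57×34.6×(429−272) = 8540 J.
Q = ΔU = 8540 J.
Net over both steps: W = -3680 J, Q = 4860 J, ΔU = 8540 J.

4860 J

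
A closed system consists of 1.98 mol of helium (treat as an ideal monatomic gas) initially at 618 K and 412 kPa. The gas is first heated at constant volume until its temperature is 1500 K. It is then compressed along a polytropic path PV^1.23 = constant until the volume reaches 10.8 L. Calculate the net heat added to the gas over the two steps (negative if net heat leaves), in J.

V₁ = nRT₁/P₁ = 1.98×8.314×618/412 = 24.7 L.
Step 1 — Isochoric: V stays 24.7 L; P/T = const ⇒ T₂ = 1500 K, P₂ = 1000 kPa.
W = 0 (no volume change).
ΔU = nCvΔT = 1.98×12.5×(1500−618) = 21800 J.
Q = ΔU = 21800 J.
State after step 1: P = 1000 kPa, V = 24.7 L, T = 1500 K.
Step 2 — Polytropic n=1.23: T₂ = T₁(V₁/V₂)^(n−1) = 1500×(2.29)^0.23 = 1810 K; P₂ = P₁(V₁/V₂)^n = 2770 kPa.
W = (P₁V₁−P₂V₂)/(n−1) = (1000×24.7−2770×10.8)/0.23 = -22500 J.
ΔU = nCvΔT = 1.98×12.5×(1810−1500) = 7760 J.
Q = ΔU + W = -14700 J.
Net over both steps: W = -22500 J, Q = 7050 J, ΔU = 29500 J.

7050 J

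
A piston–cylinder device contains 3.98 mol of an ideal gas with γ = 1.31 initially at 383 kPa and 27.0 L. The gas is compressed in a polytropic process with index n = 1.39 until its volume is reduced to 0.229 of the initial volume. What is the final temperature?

555 K

T₁ = P₁V₁/(nR) = 383×27.0/(3.98×8.314) = 313 K.
Polytropic n=1.39: T₂ = T₁(V₁/V₂)^(n−1) = 313×(4.37)^0.39 = 555 K; P₂ = P₁(V₁/V₂)^n = 2970 kPa.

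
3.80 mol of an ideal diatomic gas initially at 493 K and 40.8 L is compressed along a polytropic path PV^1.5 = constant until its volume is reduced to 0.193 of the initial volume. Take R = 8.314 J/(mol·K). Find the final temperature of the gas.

P₁ = nRT₁/V₁ = 3.80×8.314×493/40.8 = 382 kPa.
Polytropic n=1.5: T₂ = T₁(V₁/V₂)^(n−1) = 493×(5.18)^0.50 = 1120 K; P₂ = P₁(V₁/V₂)^n = 4500 kPa.

1120 K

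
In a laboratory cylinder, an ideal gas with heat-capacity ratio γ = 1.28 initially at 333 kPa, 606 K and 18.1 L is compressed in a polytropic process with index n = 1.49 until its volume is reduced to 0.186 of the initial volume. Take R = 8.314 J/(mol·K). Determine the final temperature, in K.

1380 K

Polytropic n=1.49: T₂ = T₁(V₁/V₂)^(n−1) = 606×(5.38)^0.49 = 1380 K; P₂ = P₁(V₁/V₂)^n = 4080 kPa.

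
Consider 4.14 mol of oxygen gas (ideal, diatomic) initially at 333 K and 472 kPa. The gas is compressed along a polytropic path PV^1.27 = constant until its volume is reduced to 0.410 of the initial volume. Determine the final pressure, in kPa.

V₁ = nRT₁/P₁ = 4.14×8.314×333/472 = 24.3 L.
Polytropic n=1.27: T₂ = T₁(V₁/V₂)^(n−1) = 333×(2.44)^0.27 = 424 K; P₂ = P₁(V₁/V₂)^n = 1460 kPa.

1460 kPa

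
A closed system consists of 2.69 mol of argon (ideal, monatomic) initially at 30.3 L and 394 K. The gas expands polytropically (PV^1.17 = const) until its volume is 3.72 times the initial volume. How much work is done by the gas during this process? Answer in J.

10400 J

P₁ = nRT₁/V₁ = 2.69×8.314×394/30.3 = 291 kPa.
Polytropic n=1.17: T₂ = T₁(V₁/V₂)^(n−1) = 394×(0.269)^0.17 = 315 K; P₂ = P₁(V₁/V₂)^n = 62.5 kPa.
W = (P₁V₁−P₂V₂)/(n−1) = (291×30.3−62.5×113)/0.17 = 10400 J.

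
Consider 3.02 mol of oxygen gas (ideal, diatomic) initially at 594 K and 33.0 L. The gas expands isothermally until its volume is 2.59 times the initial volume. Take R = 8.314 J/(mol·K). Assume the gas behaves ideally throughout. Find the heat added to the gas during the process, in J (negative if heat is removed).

P₁ = nRT₁/V₁ = 3.02×8.314×594/33.0 = 452 kPa.
Isothermal: T stays 594 K; PV = const ⇒ V₂ = 85.5 L, P₂ = 174 kPa.
ΔU = 0 (ideal gas, T constant).
W = nRT ln(V₂/V₁) = 3.02×8.314×594×ln(2.59) = 14200 J.
Q = ΔU + W = 14200 J.

14200 J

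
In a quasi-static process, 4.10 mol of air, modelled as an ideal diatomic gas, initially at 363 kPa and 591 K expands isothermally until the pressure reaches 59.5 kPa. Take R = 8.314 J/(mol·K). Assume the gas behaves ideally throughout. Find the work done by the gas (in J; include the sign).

36400 J

V₁ = nRT₁/P₁ = 4.10×8.314×591/363 = 55.5 L.
Isothermal: T stays 591 K; PV = const ⇒ V₂ = 339 L, P₂ = 59.5 kPa.
W = nRT ln(V₂/V₁) = 4.10×8.314×591×ln(6.10) = 36400 J.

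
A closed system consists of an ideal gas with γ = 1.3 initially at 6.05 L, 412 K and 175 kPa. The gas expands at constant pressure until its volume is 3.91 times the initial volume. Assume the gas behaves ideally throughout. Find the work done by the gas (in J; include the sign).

n = P₁V₁/(RT₁) = 175×6.05/(8.314×412) = 0.309 mol.
Isobaric: P stays 175 kPa; V/T = const ⇒ T₂ = 1610 K, V₂ = 23.7 L.
W = PΔV = 175×(23.7−6.05) kPa·L = 3080 J.

3080 J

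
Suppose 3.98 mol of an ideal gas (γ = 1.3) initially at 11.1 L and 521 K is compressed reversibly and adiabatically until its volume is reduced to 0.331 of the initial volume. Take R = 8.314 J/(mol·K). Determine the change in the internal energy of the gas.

P₁ = nRT₁/V₁ = 3.98×8.314×521/11.1 = 1550 kPa.
Adiabatic: TV^(γ−1) = const ⇒ T₂ = 521×(3.02)^0.300 = 726 K; PV^γ = const ⇒ P₂ = 6540 kPa.
For an ideal gas ΔU = nCvΔT with Cv = R/(γ−1) = 27.7 J/(mol·K).
ΔU = 3.98×27.7×(726−521) = 22600 J.

22600 J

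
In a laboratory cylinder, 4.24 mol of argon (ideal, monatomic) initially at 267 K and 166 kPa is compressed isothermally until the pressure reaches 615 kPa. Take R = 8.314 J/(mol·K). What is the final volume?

V₁ = nRT₁/P₁ = 4.24×8.314×267/166 = 56.7 L.
Isothermal: T stays 267 K; PV = const ⇒ V₂ = 15.3 L, P₂ = 615 kPa.

15.3 L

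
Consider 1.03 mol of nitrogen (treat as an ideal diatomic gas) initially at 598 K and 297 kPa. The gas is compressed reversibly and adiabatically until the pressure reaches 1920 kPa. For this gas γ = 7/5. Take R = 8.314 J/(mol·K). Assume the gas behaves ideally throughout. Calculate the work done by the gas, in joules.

-9020 J

V₁ = nRT₁/P₁ = 1.03×8.314×598/297 = 17.2 L.
Adiabatic: T₂/T₁ = (P₂/P₁)^((γ−1)/γ) ⇒ T₂ = 598×(6.46)^0.286 = 1020 K; V₂ = 4.55 L.
ΔU = nCvΔT = 1.03×20.8×(1020−598) = 9020 J.
Q = 0 for an adiabatic process, so W = −ΔU = -9020 J.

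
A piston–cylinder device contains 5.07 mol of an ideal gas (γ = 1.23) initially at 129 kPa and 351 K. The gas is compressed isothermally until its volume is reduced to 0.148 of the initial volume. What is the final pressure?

872 kPa

V₁ = nRT₁/P₁ = 5.07×8.314×351/129 = 115 L.
Isothermal: T stays 351 K; PV = const ⇒ V₂ = 17.0 L, P₂ = 872 kPa.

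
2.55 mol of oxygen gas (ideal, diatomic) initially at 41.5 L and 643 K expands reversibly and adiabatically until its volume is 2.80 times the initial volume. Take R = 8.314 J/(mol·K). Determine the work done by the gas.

P₁ = nRT₁/V₁ = 2.55×8.314×643/41.5 = 328 kPa.
Adiabatic: TV^(γ−1) = const ⇒ T₂ = 643×(0.357)^0.400 = 426 K; PV^γ = const ⇒ P₂ = 77.7 kPa.
ΔU = nCvΔT = 2.55×20.8×(426−643) = -11500 J.
Q = 0 for an adiabatic process, so W = −ΔU = 11500 J.

11500 J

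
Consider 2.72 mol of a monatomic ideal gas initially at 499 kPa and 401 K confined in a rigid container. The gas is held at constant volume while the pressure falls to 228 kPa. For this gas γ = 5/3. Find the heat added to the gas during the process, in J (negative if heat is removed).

V₁ = nRT₁/P₁ = 2.72×8.314×401/499 = 18.2 L.
Isochoric: V stays 18.2 L; P/T = const ⇒ T₂ = 183 K, P₂ = 228 kPa.
W = 0 (no volume change).
ΔU = nCvΔT = 2.72×12.5×(183−401) = -7390 J.
Q = ΔU = -7390 J.

-7390 J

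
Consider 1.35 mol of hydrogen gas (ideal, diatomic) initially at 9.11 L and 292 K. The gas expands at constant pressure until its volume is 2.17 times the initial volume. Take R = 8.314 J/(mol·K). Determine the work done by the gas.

P₁ = nRT₁/V₁ = 1.35×8.314×292/9.11 = 360 kPa.
Isobaric: P stays 360 kPa; V/T = const ⇒ T₂ = 634 K, V₂ = 19.8 L.
W = PΔV = 360×(19.8−9.11) kPa·L = 3830 J.

3830 J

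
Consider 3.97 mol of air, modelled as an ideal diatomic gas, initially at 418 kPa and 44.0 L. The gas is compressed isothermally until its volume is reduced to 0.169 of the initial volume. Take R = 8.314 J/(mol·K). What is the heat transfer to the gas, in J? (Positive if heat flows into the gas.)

T₁ = P₁V₁/(nR) = 418×44.0/(3.97×8.314) = 557 K.
Isothermal: T stays 557 K; PV = const ⇒ V₂ = 7.44 L, P₂ = 2470 kPa.
ΔU = 0 (ideal gas, T constant).
W = nRT ln(V₂/V₁) = 3.97×8.314×557×ln(0.169) = -32700 J.
Q = ΔU + W = -32700 J.

-32700 J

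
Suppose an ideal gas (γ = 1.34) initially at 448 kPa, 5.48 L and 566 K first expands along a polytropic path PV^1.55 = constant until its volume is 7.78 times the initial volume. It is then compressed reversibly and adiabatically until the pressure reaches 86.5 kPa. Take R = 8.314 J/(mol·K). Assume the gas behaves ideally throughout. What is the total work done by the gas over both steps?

n = P₁V₁/(RT₁) = 448×5.48/(8.314×566) = 0.522 mol.
Step 1 — Polytropic n=1.55: T₂ = T₁(V₁/V₂)^(n−1) = 566×(0.129)^0.55 = 183 K; P₂ = P₁(V₁/V₂)^n = 18.6 kPa.
W = (P₁V₁−P₂V₂)/(n−1) = (448×5.48−18.6×42.6)/0.55 = 3020 J.
ΔU = nCvΔT = 0.522×24.5×(183−566) = -4880 J.
Q = ΔU + W = -1860 J.
State after step 1: P = 18.6 kPa, V = 42.6 L, T = 183 K.
Step 2 — Adiabatic: T₂/T₁ = (P₂/P₁)^((γ−1)/γ) ⇒ T₂ = 183×(4.64)^0.254 = 270 K; V₂ = 13.6 L.
ΔU = nCvΔT = 0.522×24.5×(270−183) = 1110 J.
Q = 0 for an adiabatic process, so W = −ΔU = -1110 J.
Net over both steps: W = 1910 J, Q = -1860 J, ΔU = -3770 J.

1910 J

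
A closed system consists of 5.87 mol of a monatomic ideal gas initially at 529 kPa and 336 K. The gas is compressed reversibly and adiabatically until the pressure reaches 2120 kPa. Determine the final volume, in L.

V₁ = nRT₁/P₁ = 5.87×8.314×336/529 = 31.0 L.
Adiabatic: T₂/T₁ = (P₂/P₁)^((γ−1)/γ) ⇒ T₂ = 336×(4.01)^0.400 = 585 K; V₂ = 13.5 L.

13.5 L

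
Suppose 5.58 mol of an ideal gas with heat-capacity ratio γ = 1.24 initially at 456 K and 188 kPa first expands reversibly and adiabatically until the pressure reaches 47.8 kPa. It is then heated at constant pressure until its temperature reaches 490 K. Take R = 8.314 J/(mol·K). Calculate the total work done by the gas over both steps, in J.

27000 J

V₁ = nRT₁/P₁ = 5.58×8.314×456/188 = 113 L.
Step 1 — Adiabatic: T₂/T₁ = (P₂/P₁)^((γ−1)/γ) ⇒ T₂ = 456×(0.254)^0.194 = 350 K; V₂ = 340 L.
ΔU = nCvΔT = 5.58×34.6×(350−456) = -20500 J.
Q = 0 for an adiabatic process, so W = −ΔU = 20500 J.
State after step 1: P = 47.8 kPa, V = 340 L, T = 350 K.
Step 2 — Isobaric: P stays 47.8 kPa; V/T = const ⇒ T₂ = 490 K, V₂ = 476 L.
W = PΔV = 47.8×(476−340) kPa·L = 6500 J.
ΔU = nCvΔT = 5.58×34.6×(490−350) = 27100 J.
Q = ΔU + W = nCpΔT = 33600 J.
Net over both steps: W = 27000 J, Q = 33600 J, ΔU = 6570 J.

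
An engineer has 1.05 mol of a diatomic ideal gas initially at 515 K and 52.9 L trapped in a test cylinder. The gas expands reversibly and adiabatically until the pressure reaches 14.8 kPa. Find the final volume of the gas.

184 L

P₁ = nRT₁/V₁ = 1.05×8.314×515/52.9 = 85.0 kPa.
Adiabatic: T₂/T₁ = (P₂/P₁)^((γ−1)/γ) ⇒ T₂ = 515×(0.174)^0.286 = 313 K; V₂ = 184 L.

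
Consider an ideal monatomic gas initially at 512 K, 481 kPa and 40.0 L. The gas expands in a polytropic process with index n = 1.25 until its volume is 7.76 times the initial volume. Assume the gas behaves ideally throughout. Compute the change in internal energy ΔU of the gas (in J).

n = P₁V₁/(RT₁) = 481×40.0/(8.314×512) = 4.52 mol.
Polytropic n=1.25: T₂ = T₁(V₁/V₂)^(n−1) = 512×(0.129)^0.25 = 307 K; P₂ = P₁(V₁/V₂)^n = 37.1 kPa.
For an ideal gas ΔU = nCvΔT with Cv = (3/2)R = 12.5 J/(mol·K).
ΔU = 4.52×12.5×(307−512) = -11600 J.

-11600 J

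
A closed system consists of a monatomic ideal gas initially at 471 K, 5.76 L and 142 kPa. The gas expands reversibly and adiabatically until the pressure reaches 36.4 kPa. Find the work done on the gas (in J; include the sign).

-515 J

n = P₁V₁/(RT₁) = 142×5.76/(8.314×471) = 0.209 mol.
Adiabatic: T₂/T₁ = (P₂/P₁)^((γ−1)/γ) ⇒ T₂ = 471×(0.256)^0.400 = 273 K; V₂ = 13.0 L.
ΔU = nCvΔT = 0.209×12.5×(273−471) = -515 J.
Q = 0 for an adiabatic process, so W = −ΔU = 515 J.
Work done on the gas = −W_by = -515 J.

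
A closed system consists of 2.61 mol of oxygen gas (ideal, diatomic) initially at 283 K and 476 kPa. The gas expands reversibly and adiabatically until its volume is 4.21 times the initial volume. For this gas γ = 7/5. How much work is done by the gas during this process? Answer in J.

V₁ = nRT₁/P₁ = 2.61×8.314×283/476 = 12.9 L.
Adiabatic: TV^(γ−1) = const ⇒ T₂ = 283×(0.238)^0.400 = 159 K; PV^γ = const ⇒ P₂ = 63.6 kPa.
ΔU = nCvΔT = 2.61×20.8×(159−283) = -6710 J.
Q = 0 for an adiabatic process, so W = −ΔU = 6710 J.

6710 J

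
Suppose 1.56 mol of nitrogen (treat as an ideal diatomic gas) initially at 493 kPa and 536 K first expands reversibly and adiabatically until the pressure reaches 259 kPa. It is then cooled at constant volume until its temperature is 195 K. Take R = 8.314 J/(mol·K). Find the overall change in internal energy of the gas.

-11100 J

V₁ = nRT₁/P₁ = 1.56×8.314×536/493 = 14.1 L.
Step 1 — Adiabatic: T₂/T₁ = (P₂/P₁)^((γ−1)/γ) ⇒ T₂ = 536×(0.525)^0.286 = 446 K; V₂ = 22.3 L.
ΔU = nCvΔT = 1.56×20.8×(446−536) = -2920 J.
Q = 0 for an adiabatic process, so W = −ΔU = 2920 J.
State after step 1: P = 259 kPa, V = 22.3 L, T = 446 K.
Step 2 — Isochoric: V stays 22.3 L; P/T = const ⇒ T₂ = 195 K, P₂ = 113 kPa.
W = 0 (no volume change).
ΔU = nCvΔT = 1.56×20.8×(195−446) = -8140 J.
Q = ΔU = -8140 J.
Net over both steps: W = 2920 J, Q = -8140 J, ΔU = -11100 J.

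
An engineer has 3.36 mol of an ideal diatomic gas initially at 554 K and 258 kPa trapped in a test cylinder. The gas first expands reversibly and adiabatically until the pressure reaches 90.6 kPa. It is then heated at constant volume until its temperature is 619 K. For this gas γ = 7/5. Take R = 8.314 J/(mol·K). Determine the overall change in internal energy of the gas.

4540 J

V₁ = nRT₁/P₁ = 3.36×8.314×554/258 = 60.0 L.
Step 1 — Adiabatic: T₂/T₁ = (P₂/P₁)^((γ−1)/γ) ⇒ T₂ = 554×(0.351)^0.286 = 411 K; V₂ = 127 L.
ΔU = nCvΔT = 3.36×20.8×(411−554) = -10000 J.
Q = 0 for an adiabatic process, so W = −ΔU = 10000 J.
State after step 1: P = 90.6 kPa, V = 127 L, T = 411 K.
Step 2 — Isochoric: V stays 127 L; P/T = const ⇒ T₂ = 619 K, P₂ = 137 kPa.
W = 0 (no volume change).
ΔU = nCvΔT = 3.36×20.8×(619−411) = 14500 J.
Q = ΔU = 14500 J.
Net over both steps: W = 10000 J, Q = 14500 J, ΔU = 4540 J.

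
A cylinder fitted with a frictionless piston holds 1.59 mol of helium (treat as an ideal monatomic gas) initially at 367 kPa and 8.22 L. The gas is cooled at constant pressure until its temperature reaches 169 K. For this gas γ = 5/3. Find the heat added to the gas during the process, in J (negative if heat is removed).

T₁ = P₁V₁/(nR) = 367×8.22/(1.59×8.314) = 228 K.
Isobaric: P stays 367 kPa; V/T = const ⇒ T₂ = 169 K, V₂ = 6.09 L.
W = PΔV = 367×(6.09−8.22) kPa·L = -783 J.
ΔU = nCvΔT = 1.59×12.5×(169−228) = -1170 J.
Q = ΔU + W = nCpΔT = -1960 J.

-1960 J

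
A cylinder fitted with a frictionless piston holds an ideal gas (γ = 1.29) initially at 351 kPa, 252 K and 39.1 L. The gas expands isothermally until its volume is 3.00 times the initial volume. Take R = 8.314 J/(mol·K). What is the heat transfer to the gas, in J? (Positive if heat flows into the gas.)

15100 J

n = P₁V₁/(RT₁) = 351×39.1/(8.314×252) = 6.55 mol.
Isothermal: T stays 252 K; PV = const ⇒ V₂ = 117 L, P₂ = 117 kPa.
ΔU = 0 (ideal gas, T constant).
W = nRT ln(V₂/V₁) = 6.55×8.314×252×ln(3.00) = 15100 J.
Q = ΔU + W = 15100 J.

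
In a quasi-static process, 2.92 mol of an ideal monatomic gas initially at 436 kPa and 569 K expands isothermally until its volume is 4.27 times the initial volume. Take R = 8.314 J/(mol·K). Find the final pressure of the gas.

V₁ = nRT₁/P₁ = 2.92×8.314×569/436 = 31.7 L.
Isothermal: T stays 569 K; PV = const ⇒ V₂ = 135 L, P₂ = 102 kPa.

102 kPa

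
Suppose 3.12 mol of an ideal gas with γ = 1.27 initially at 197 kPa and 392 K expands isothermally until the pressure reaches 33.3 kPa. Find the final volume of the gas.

V₁ = nRT₁/P₁ = 3.12×8.314×392/197 = 51.6 L.
Isothermal: T stays 392 K; PV = const ⇒ V₂ = 305 L, P₂ = 33.3 kPa.

305 L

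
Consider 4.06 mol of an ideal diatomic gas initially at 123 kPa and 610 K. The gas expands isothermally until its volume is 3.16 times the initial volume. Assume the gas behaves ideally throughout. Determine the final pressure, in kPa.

38.9 kPa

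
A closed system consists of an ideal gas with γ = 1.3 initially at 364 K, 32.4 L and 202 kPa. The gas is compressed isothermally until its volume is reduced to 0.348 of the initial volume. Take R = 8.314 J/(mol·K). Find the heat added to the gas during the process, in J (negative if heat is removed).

-6910 J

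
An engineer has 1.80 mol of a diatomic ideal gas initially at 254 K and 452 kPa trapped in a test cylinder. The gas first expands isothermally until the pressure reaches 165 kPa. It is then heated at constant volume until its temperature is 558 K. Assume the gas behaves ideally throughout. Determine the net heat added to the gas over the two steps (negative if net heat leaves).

V₁ = nRT₁/P₁ = 1.80×8.314×254/452 = 8.41 L.
Step 1 — Isothermal: T stays 254 K; PV = const ⇒ V₂ = 23.0 L, P₂ = 165 kPa.
ΔU = 0 (ideal gas, T constant).
W = nRT ln(V₂/V₁) = 1.80×8.314×254×ln(2.74) = 3830 J.
Q = ΔU + W = 3830 J.
State after step 1: P = 165 kPa, V = 23.0 L, T = 254 K.
Step 2 — Isochoric: V stays 23.0 L; P/T = const ⇒ T₂ = 558 K, P₂ = 362 kPa.
W = 0 (no volume change).
ΔU = nCvΔT = 1.80×20.8×(558−254) = 11400 J.
Q = ΔU = 11400 J.
Net over both steps: W = 3830 J, Q = 15200 J, ΔU = 11400 J.

15200 J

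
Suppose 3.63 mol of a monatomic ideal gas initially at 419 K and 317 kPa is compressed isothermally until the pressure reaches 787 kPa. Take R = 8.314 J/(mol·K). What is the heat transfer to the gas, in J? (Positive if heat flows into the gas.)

V₁ = nRT₁/P₁ = 3.63×8.314×419/317 = 39.9 L.
Isothermal: T stays 419 K; PV = const ⇒ V₂ = 16.1 L, P₂ = 787 kPa.
ΔU = 0 (ideal gas, T constant).
W = nRT ln(V₂/V₁) = 3.63×8.314×419×ln(0.403) = -11500 J.
Q = ΔU + W = -11500 J.

-11500 J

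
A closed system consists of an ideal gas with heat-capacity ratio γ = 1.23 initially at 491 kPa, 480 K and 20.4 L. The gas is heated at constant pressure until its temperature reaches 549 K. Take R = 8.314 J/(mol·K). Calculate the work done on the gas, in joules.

n = P₁V₁/(RT₁) = 491×20.4/(8.314×480) = 2.51 mol.
Isobaric: P stays 491 kPa; V/T = const ⇒ T₂ = 549 K, V₂ = 23.3 L.
W = PΔV = 491×(23.3−20.4) kPa·L = 1440 J.
Work done on the gas = −W_by = -1440 J.

-1440 J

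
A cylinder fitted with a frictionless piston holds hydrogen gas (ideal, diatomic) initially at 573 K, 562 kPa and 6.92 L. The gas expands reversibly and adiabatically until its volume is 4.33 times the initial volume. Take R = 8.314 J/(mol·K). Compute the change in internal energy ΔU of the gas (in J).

n = P₁V₁/(RT₁) = 562×6.92/(8.314×573) = 0.816 mol.
Adiabatic: TV^(γ−1) = const ⇒ T₂ = 573×(0.231)^0.400 = 319 K; PV^γ = const ⇒ P₂ = 72.2 kPa.
For an ideal gas ΔU = nCvΔT with Cv = (5/2)R = 20.8 J/(mol·K).
ΔU = 0.816×20.8×(319−573) = -4310 J.

-4310 J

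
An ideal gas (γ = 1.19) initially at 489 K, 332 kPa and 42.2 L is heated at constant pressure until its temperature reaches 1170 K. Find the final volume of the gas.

Isobaric: P stays 332 kPa; V/T = const ⇒ T₂ = 1170 K, V₂ = 101 L.

101 L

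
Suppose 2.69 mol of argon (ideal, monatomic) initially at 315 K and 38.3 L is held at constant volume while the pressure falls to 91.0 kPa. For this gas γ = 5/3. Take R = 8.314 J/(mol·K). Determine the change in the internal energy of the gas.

-5340 J

P₁ = nRT₁/V₁ = 2.69×8.314×315/38.3 = 184 kPa.
Isochoric: V stays 38.3 L; P/T = const ⇒ T₂ = 156 K, P₂ = 91.0 kPa.
For an ideal gas ΔU = nCvΔT with Cv = (3/2)R = 12.5 J/(mol·K).
ΔU = 2.69×12.5×(156−315) = -5340 J.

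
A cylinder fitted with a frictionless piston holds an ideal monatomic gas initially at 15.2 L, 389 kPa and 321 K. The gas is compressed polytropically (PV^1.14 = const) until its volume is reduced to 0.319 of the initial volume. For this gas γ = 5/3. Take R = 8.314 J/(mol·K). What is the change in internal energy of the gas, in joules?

n = P₁V₁/(RT₁) = 389×15.2/(8.314×321) = 2.22 mol.
Polytropic n=1.14: T₂ = T₁(V₁/V₂)^(n−1) = 321×(3.13)^0.14 = 377 K; P₂ = P₁(V₁/V₂)^n = 1430 kPa.
For an ideal gas ΔU = nCvΔT with Cv = (3/2)R = 12.5 J/(mol·K).
ΔU = 2.22×12.5×(377−321) = 1540 J.

1540 J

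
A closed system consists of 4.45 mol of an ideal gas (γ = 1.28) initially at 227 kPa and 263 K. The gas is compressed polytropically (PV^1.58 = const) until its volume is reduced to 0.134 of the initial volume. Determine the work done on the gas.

37000 J

V₁ = nRT₁/P₁ = 4.45×8.314×263/227 = 42.9 L.
Polytropic n=1.58: T₂ = T₁(V₁/V₂)^(n−1) = 263×(7.46)^0.58 = 844 K; P₂ = P₁(V₁/V₂)^n = 5440 kPa.
W = (P₁V₁−P₂V₂)/(n−1) = (227×42.9−5440×5.74)/0.58 = -37000 J.
Work done on the gas = −W_by = 37000 J.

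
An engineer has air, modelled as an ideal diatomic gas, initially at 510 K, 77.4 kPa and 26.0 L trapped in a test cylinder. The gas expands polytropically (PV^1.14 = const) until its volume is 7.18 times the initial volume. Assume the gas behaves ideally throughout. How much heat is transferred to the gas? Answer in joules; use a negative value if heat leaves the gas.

n = P₁V₁/(RT₁) = 77.4×26.0/(8.314×510) = 0.475 mol.
Polytropic n=1.14: T₂ = T₁(V₁/V₂)^(n−1) = 510×(0.139)^0.14 = 387 K; P₂ = P₁(V₁/V₂)^n = 8.18 kPa.
W = (P₁V₁−P₂V₂)/(n−1) = (77.4×26.0−8.18×187)/0.14 = 3470 J.
ΔU = nCvΔT = 0.475×20.8×(387−510) = -1210 J.
Q = ΔU + W = 2250 J.

2250 J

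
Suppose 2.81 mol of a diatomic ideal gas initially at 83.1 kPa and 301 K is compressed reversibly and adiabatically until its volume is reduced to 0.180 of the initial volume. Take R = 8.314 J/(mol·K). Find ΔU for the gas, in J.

V₁ = nRT₁/P₁ = 2.81×8.314×301/83.1 = 84.6 L.
Adiabatic: TV^(γ−1) = const ⇒ T₂ = 301×(5.56)^0.400 = 598 K; PV^γ = const ⇒ P₂ = 917 kPa.
For an ideal gas ΔU = nCvΔT with Cv = (5/2)R = 20.8 J/(mol·K).
ΔU = 2.81×20.8×(598−301) = 17300 J.

17300 J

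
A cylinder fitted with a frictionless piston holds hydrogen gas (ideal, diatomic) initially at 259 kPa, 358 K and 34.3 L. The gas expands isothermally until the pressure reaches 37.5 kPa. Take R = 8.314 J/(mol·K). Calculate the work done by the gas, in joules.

n = P₁V₁/(RT₁) = 259×34.3/(8.314×358) = 2.98 mol.
Isothermal: T stays 358 K; PV = const ⇒ V₂ = 237 L, P₂ = 37.5 kPa.
W = nRT ln(V₂/V₁) = 2.98×8.314×358×ln(6.91) = 17200 J.

17200 J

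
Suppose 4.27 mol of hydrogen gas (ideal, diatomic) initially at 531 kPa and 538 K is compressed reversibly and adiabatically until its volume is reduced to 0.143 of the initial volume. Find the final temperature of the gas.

V₁ = nRT₁/P₁ = 4.27×8.314×538/531 = 36.0 L.
Adiabatic: TV^(γ−1) = const ⇒ T₂ = 538×(6.99)^0.400 = 1170 K; PV^γ = const ⇒ P₂ = 8080 kPa.

1170 K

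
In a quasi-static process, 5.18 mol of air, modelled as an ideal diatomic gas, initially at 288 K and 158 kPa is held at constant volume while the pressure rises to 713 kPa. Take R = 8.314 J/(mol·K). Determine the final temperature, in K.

V₁ = nRT₁/P₁ = 5.18×8.314×288/158 = 78.5 L.
Isochoric: V stays 78.5 L; P/T = const ⇒ T₂ = 1300 K, P₂ = 713 kPa.

1300 K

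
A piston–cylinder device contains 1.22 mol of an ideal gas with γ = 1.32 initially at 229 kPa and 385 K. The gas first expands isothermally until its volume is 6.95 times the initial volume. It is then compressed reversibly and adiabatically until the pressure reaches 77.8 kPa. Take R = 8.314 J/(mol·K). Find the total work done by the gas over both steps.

4750 J

V₁ = nRT₁/P₁ = 1.22×8.314×385/229 = 17.1 L.
Step 1 — Isothermal: T stays 385 K; PV = const ⇒ V₂ = 119 L, P₂ = 32.9 kPa.
ΔU = 0 (ideal gas, T constant).
W = nRT ln(V₂/V₁) = 1.22×8.314×385×ln(6.95) = 7570 J.
Q = ΔU + W = 7570 J.
State after step 1: P = 32.9 kPa, V = 119 L, T = 385 K.
Step 2 — Adiabatic: T₂/T₁ = (P₂/P₁)^((γ−1)/γ) ⇒ T₂ = 385×(2.36)^0.242 = 474 K; V₂ = 61.8 L.
ΔU = nCvΔT = 1.22×26.0×(474−385) = 2830 J.
Q = 0 for an adiabatic process, so W = −ΔU = -2830 J.
Net over both steps: W = 4750 J, Q = 7570 J, ΔU = 2830 J.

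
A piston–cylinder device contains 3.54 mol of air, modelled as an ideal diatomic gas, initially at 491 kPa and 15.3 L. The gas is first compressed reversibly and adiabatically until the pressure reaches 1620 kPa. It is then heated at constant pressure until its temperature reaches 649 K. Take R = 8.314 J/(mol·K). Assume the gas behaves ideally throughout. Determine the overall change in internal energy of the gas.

29000 J

T₁ = P₁V₁/(nR) = 491×15.3/(3.54×8.314) = 255 K.
Step 1 — Adiabatic: T₂/T₁ = (P₂/P₁)^((γ−1)/γ) ⇒ T₂ = 255×(3.30)^0.286 = 359 K; V₂ = 6.52 L.
ΔU = nCvΔT = 3.54×20.8×(359−255) = 7630 J.
Q = 0 for an adiabatic process, so W = −ΔU = -7630 J.
State after step 1: P = 1620 kPa, V = 6.52 L, T = 359 K.
Step 2 — Isobaric: P stays 1620 kPa; V/T = const ⇒ T₂ = 649 K, V₂ = 11.8 L.
W = PΔV = 1620×(11.8−6.52) kPa·L = 8540 J.
ΔU = nCvΔT = 3.54×20.8×(649−359) = 21300 J.
Q = ΔU + W = nCpΔT = 29900 J.
Net over both steps: W = 902 J, Q = 29900 J, ΔU = 29000 J.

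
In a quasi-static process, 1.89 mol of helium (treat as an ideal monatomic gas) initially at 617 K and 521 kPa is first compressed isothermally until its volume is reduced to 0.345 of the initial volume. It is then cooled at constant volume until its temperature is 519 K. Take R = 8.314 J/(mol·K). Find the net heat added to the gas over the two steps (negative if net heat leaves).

-12600 J

V₁ = nRT₁/P₁ = 1.89×8.314×617/521 = 18.6 L.
Step 1 — Isothermal: T stays 617 K; PV = const ⇒ V₂ = 6.42 L, P₂ = 1510 kPa.
ΔU = 0 (ideal gas, T constant).
W = nRT ln(V₂/V₁) = 1.89×8.314×617×ln(0.345) = -10300 J.
Q = ΔU + W = -10300 J.
State after step 1: P = 1510 kPa, V = 6.42 L, T = 617 K.
Step 2 — Isochoric: V stays 6.42 L; P/T = const ⇒ T₂ = 519 K, P₂ = 1270 kPa.
W = 0 (no volume change).
ΔU = nCvΔT = 1.89×12.5×(519−617) = -2310 J.
Q = ΔU = -2310 J.
Net over both steps: W = -10300 J, Q = -12600 J, ΔU = -2310 J.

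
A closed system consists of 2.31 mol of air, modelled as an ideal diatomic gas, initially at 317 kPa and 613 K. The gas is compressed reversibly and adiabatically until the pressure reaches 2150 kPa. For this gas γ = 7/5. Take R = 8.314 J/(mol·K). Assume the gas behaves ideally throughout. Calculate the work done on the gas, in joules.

21400 J

V₁ = nRT₁/P₁ = 2.31×8.314×613/317 = 37.1 L.
Adiabatic: T₂/T₁ = (P₂/P₁)^((γ−1)/γ) ⇒ T₂ = 613×(6.78)^0.286 = 1060 K; V₂ = 9.46 L.
ΔU = nCvΔT = 2.31×20.8×(1060−613) = 21400 J.
Q = 0 for an adiabatic process, so W = −ΔU = -21400 J.
Work done on the gas = −W_by = 21400 J.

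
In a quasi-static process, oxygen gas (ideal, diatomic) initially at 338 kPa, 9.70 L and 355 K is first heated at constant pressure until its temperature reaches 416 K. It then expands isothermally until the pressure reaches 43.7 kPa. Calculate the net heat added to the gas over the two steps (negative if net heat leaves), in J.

9830 J

n = P₁V₁/(RT₁) = 338×9.70/(8.314×355) = 1.11 mol.
Step 1 — Isobaric: P stays 338 kPa; V/T = const ⇒ T₂ = 416 K, V₂ = 11.4 L.
W = PΔV = 338×(11.4−9.70) kPa·L = 563 J.
ΔU = nCvΔT = 1.11×20.8×(416−355) = 1410 J.
Q = ΔU + W = nCpΔT = 1970 J.
State after step 1: P = 338 kPa, V = 11.4 L, T = 416 K.
Step 2 — Isothermal: T stays 416 K; PV = const ⇒ V₂ = 87.9 L, P₂ = 43.7 kPa.
ΔU = 0 (ideal gas, T constant).
W = nRT ln(V₂/V₁) = 1.11×8.314×416×ln(7.73) = 7860 J.
Q = ΔU + W = 7860 J.
Net over both steps: W = 8420 J, Q = 9830 J, ΔU = 1410 J.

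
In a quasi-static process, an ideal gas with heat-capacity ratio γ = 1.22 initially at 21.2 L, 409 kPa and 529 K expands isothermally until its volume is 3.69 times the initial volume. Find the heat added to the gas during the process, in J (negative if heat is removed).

11300 J

n = P₁V₁/(RT₁) = 409×21.2/(8.314×529) = 1.97 mol.
Isothermal: T stays 529 K; PV = const ⇒ V₂ = 78.2 L, P₂ = 111 kPa.
ΔU = 0 (ideal gas, T constant).
W = nRT ln(V₂/V₁) = 1.97×8.314×529×ln(3.69) = 11300 J.
Q = ΔU + W = 11300 J.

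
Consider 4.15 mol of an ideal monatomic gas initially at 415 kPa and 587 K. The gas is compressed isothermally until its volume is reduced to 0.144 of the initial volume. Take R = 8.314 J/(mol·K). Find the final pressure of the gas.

2880 kPa

V₁ = nRT₁/P₁ = 4.15×8.314×587/415 = 48.8 L.
Isothermal: T stays 587 K; PV = const ⇒ V₂ = 7.03 L, P₂ = 2880 kPa.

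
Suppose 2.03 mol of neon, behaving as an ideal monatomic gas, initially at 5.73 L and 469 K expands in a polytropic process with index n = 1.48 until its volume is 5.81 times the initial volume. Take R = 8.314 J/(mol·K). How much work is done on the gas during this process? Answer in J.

P₁ = nRT₁/V₁ = 2.03×8.314×469/5.73 = 1380 kPa.
Polytropic n=1.48: T₂ = T₁(V₁/V₂)^(n−1) = 469×(0.172)^0.48 = 202 K; P₂ = P₁(V₁/V₂)^n = 102 kPa.
W = (P₁V₁−P₂V₂)/(n−1) = (1380×5.73−102×33.3)/0.48 = 9400 J.
Work done on the gas = −W_by = -9400 J.

-9400 J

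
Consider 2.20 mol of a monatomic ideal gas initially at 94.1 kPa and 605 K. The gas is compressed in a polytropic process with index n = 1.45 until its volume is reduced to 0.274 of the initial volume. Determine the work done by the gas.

-19400 J

V₁ = nRT₁/P₁ = 2.20×8.314×605/94.1 = 118 L.
Polytropic n=1.45: T₂ = T₁(V₁/V₂)^(n−1) = 605×(3.65)^0.45 = 1080 K; P₂ = P₁(V₁/V₂)^n = 615 kPa.
W = (P₁V₁−P₂V₂)/(n−1) = (94.1×118−615×32.2)/0.45 = -19400 J.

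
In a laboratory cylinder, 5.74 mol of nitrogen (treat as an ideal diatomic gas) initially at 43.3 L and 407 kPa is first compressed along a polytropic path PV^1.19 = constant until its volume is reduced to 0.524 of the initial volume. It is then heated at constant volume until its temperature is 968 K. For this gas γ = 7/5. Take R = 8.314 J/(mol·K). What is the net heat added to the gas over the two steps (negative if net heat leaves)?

T₁ = P₁V₁/(nR) = 407×43.3/(5.74×8.314) = 369 K.
Step 1 — Polytropic n=1.19: T₂ = T₁(V₁/V₂)^(n−1) = 369×(1.91)^0.19 = 418 K; P₂ = P₁(V₁/V₂)^n = 878 kPa.
W = (P₁V₁−P₂V₂)/(n−1) = (407×43.3−878×22.7)/0.19 = -12100 J.
ΔU = nCvΔT = 5.74×20.8×(418−369) = 5760 J.
Q = ΔU + W = -6360 J.
State after step 1: P = 878 kPa, V = 22.7 L, T = 418 K.
Step 2 — Isochoric: V stays 22.7 L; P/T = const ⇒ T₂ = 968 K, P₂ = 2040 kPa.
W = 0 (no volume change).
ΔU = nCvΔT = 5.74×20.8×(968−418) = 65700 J.
Q = ΔU = 65700 J.
Net over both steps: W = -12100 J, Q = 59300 J, ΔU = 71400 J.

59300 J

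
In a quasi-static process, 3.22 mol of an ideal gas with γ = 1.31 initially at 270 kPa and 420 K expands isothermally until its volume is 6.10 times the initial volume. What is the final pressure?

44.3 kPa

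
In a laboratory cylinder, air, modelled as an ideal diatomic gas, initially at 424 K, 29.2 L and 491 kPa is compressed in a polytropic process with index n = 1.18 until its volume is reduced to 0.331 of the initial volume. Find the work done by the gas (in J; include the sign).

-17500 J

n = P₁V₁/(RT₁) = 491×29.2/(8.314×424) = 4.07 mol.
Polytropic n=1.18: T₂ = T₁(V₁/V₂)^(n−1) = 424×(3.02)^0.18 = 517 K; P₂ = P₁(V₁/V₂)^n = 1810 kPa.
W = (P₁V₁−P₂V₂)/(n−1) = (491×29.2−1810×9.67)/0.18 = -17500 J.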